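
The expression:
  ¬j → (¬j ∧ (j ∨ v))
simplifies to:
j ∨ v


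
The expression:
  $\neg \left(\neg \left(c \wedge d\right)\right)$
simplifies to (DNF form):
$c \wedge d$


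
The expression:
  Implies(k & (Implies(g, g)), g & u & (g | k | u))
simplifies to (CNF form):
(g | ~k) & (u | ~k)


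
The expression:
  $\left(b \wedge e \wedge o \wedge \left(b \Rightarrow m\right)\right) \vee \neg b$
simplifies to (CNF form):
$\left(e \vee \neg b\right) \wedge \left(m \vee \neg b\right) \wedge \left(o \vee \neg b\right)$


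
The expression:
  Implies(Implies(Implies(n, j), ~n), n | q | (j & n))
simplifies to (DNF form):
n | q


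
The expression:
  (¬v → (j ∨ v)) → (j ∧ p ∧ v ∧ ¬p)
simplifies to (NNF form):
¬j ∧ ¬v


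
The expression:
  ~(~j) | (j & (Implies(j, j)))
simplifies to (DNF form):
j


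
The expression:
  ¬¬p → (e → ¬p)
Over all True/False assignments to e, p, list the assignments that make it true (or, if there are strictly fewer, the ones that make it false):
is false only for:
  e=True, p=True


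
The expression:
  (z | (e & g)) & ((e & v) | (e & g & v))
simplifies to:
e & v & (g | z)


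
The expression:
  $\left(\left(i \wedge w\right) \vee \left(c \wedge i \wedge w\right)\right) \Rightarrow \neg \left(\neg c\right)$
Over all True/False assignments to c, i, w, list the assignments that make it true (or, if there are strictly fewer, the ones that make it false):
is false only for:
  c=False, i=True, w=True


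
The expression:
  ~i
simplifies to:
~i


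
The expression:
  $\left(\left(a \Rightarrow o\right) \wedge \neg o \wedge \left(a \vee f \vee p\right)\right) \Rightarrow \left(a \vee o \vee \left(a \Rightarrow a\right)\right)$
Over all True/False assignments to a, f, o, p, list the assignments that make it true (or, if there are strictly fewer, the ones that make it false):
is always true.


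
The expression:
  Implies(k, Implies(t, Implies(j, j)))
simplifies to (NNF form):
True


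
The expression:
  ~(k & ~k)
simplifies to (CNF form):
True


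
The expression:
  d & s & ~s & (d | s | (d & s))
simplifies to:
False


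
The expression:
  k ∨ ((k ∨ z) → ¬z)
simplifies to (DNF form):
k ∨ ¬z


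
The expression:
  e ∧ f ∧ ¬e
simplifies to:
False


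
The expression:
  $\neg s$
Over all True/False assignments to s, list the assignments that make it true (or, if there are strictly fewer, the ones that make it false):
is true only for:
  s=False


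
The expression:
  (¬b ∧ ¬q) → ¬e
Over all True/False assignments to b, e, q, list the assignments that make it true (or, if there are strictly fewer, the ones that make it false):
is false only for:
  b=False, e=True, q=False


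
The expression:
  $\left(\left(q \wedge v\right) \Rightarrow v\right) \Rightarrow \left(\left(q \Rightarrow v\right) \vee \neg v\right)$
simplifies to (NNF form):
$\text{True}$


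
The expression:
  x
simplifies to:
x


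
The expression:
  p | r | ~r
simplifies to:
True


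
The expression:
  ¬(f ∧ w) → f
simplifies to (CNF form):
f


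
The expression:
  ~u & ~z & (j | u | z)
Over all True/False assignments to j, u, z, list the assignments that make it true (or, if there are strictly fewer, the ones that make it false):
is true only for:
  j=True, u=False, z=False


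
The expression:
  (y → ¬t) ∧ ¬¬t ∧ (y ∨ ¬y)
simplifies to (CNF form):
t ∧ ¬y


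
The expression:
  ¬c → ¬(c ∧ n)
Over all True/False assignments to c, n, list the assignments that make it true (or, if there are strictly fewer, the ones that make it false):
is always true.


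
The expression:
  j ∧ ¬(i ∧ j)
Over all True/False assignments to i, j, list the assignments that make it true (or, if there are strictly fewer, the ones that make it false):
is true only for:
  i=False, j=True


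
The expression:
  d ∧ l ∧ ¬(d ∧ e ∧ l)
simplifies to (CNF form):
d ∧ l ∧ ¬e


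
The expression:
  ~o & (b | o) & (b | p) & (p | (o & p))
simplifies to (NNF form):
b & p & ~o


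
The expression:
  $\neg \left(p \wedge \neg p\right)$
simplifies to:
$\text{True}$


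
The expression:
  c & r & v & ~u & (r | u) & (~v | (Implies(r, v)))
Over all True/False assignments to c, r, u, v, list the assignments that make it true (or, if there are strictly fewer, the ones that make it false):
is true only for:
  c=True, r=True, u=False, v=True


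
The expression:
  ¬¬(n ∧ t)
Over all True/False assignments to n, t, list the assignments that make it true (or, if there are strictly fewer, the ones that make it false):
is true only for:
  n=True, t=True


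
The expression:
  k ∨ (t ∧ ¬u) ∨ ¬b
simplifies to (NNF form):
k ∨ (t ∧ ¬u) ∨ ¬b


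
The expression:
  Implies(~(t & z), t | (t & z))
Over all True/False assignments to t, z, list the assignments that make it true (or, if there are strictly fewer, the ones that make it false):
is true only for:
  t=True, z=False;
  t=True, z=True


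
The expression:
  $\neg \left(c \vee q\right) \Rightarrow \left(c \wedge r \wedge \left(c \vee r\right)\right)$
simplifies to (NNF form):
$c \vee q$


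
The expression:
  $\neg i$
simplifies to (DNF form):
$\neg i$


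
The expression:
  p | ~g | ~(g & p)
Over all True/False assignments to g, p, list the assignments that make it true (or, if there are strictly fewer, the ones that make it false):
is always true.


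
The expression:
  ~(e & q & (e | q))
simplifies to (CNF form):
~e | ~q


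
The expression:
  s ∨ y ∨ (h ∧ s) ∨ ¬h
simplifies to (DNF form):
s ∨ y ∨ ¬h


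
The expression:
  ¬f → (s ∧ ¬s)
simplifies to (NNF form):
f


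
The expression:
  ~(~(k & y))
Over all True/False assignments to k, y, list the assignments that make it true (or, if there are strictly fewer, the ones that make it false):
is true only for:
  k=True, y=True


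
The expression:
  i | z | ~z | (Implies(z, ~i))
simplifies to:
True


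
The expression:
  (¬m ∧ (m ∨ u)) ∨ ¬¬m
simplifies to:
m ∨ u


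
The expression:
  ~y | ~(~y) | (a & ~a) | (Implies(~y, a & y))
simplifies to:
True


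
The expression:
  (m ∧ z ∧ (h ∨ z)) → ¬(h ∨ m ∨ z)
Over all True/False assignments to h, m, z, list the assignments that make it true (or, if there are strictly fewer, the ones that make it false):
is false only for:
  h=False, m=True, z=True;
  h=True, m=True, z=True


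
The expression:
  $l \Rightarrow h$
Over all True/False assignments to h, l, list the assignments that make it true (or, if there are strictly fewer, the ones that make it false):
is false only for:
  h=False, l=True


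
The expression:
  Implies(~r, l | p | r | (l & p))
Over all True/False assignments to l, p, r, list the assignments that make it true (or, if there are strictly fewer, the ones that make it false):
is false only for:
  l=False, p=False, r=False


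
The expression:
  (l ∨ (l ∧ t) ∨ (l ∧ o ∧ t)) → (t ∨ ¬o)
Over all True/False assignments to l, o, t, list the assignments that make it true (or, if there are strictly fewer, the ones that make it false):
is false only for:
  l=True, o=True, t=False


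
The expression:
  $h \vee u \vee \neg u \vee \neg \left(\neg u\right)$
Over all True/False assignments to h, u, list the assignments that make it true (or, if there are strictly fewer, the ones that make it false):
is always true.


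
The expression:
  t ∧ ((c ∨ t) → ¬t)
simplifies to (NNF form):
False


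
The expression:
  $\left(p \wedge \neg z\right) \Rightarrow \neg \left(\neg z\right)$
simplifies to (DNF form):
$z \vee \neg p$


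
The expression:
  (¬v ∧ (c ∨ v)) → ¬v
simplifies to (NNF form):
True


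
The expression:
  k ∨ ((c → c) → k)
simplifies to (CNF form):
k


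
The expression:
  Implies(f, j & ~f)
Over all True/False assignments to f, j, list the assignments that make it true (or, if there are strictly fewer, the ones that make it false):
is true only for:
  f=False, j=False;
  f=False, j=True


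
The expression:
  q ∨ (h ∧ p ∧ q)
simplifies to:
q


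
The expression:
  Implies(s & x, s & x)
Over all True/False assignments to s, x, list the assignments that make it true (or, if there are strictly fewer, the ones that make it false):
is always true.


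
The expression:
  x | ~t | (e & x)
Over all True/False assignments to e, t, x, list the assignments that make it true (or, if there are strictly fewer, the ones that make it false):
is false only for:
  e=False, t=True, x=False;
  e=True, t=True, x=False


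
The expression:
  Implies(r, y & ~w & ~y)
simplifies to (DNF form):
~r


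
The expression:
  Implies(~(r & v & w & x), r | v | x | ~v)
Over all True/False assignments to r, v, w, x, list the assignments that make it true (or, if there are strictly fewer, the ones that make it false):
is always true.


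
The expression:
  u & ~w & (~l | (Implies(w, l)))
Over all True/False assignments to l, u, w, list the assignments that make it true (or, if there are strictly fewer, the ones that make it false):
is true only for:
  l=False, u=True, w=False;
  l=True, u=True, w=False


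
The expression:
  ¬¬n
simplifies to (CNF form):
n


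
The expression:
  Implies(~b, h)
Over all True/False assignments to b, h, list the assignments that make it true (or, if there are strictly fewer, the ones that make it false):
is false only for:
  b=False, h=False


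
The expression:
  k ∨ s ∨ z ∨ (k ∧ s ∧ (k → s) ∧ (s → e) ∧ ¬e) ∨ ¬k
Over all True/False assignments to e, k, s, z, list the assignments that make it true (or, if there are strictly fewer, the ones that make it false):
is always true.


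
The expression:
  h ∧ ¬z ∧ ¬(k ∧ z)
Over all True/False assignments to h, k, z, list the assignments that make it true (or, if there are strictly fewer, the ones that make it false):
is true only for:
  h=True, k=False, z=False;
  h=True, k=True, z=False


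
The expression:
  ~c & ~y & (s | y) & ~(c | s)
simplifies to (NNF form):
False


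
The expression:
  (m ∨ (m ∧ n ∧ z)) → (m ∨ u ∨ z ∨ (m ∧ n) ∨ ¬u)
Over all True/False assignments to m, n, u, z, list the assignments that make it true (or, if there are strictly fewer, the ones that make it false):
is always true.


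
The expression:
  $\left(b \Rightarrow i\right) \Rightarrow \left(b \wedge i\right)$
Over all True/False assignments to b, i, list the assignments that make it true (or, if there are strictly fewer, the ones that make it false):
is true only for:
  b=True, i=False;
  b=True, i=True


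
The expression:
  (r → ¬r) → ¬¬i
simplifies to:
i ∨ r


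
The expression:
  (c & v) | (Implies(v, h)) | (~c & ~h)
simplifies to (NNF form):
True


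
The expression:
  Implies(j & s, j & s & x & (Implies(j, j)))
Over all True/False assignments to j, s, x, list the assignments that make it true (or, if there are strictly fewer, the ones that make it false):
is false only for:
  j=True, s=True, x=False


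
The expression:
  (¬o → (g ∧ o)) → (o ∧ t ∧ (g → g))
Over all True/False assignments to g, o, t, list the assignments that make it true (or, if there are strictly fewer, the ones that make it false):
is false only for:
  g=False, o=True, t=False;
  g=True, o=True, t=False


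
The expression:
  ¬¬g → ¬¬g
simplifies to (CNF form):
True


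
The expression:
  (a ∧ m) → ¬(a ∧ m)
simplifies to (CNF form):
¬a ∨ ¬m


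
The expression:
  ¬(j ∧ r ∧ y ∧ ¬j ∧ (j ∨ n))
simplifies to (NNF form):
True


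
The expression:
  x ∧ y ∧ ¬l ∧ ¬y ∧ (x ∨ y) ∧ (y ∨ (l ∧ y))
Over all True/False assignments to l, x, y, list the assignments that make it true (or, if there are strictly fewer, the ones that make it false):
is never true.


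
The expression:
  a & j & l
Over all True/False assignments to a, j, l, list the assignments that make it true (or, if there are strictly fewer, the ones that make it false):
is true only for:
  a=True, j=True, l=True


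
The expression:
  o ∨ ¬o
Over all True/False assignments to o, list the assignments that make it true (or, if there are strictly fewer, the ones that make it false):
is always true.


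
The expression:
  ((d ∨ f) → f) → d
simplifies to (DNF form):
d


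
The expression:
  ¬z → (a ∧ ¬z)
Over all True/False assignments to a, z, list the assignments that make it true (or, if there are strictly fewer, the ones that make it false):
is false only for:
  a=False, z=False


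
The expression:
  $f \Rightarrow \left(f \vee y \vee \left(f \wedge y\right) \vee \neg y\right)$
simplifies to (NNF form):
$\text{True}$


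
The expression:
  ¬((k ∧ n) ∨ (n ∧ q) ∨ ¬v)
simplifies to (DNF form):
(v ∧ ¬n) ∨ (v ∧ ¬k ∧ ¬q)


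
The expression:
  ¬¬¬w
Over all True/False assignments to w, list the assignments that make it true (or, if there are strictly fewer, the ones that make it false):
is true only for:
  w=False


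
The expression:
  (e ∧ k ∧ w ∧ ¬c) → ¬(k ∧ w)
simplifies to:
c ∨ ¬e ∨ ¬k ∨ ¬w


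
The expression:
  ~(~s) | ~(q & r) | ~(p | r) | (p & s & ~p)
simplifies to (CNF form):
s | ~q | ~r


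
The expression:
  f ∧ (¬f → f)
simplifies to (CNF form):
f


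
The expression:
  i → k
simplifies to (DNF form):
k ∨ ¬i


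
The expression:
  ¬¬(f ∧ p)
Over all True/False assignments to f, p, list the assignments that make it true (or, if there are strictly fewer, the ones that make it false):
is true only for:
  f=True, p=True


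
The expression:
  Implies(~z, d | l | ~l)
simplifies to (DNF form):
True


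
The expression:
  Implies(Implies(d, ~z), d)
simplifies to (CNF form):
d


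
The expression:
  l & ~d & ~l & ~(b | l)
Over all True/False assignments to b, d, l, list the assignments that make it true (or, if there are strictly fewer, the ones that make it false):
is never true.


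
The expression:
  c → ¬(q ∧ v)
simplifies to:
¬c ∨ ¬q ∨ ¬v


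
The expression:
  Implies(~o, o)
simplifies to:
o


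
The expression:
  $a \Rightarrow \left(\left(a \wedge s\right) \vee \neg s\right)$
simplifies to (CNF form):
$\text{True}$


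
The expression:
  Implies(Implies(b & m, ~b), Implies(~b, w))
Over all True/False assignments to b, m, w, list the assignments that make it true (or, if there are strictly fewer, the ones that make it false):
is false only for:
  b=False, m=False, w=False;
  b=False, m=True, w=False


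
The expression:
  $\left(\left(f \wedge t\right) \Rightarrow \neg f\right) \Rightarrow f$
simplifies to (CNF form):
$f$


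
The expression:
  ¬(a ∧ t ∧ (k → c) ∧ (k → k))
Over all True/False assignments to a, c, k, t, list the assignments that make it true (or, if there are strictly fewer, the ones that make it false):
is false only for:
  a=True, c=False, k=False, t=True;
  a=True, c=True, k=False, t=True;
  a=True, c=True, k=True, t=True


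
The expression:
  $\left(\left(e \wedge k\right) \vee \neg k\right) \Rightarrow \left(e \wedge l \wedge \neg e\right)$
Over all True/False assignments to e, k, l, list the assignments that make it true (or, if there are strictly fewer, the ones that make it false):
is true only for:
  e=False, k=True, l=False;
  e=False, k=True, l=True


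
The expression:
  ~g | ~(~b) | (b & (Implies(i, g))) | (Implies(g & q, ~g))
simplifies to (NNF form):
b | ~g | ~q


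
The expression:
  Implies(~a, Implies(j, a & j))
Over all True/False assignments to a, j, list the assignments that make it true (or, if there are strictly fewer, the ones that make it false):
is false only for:
  a=False, j=True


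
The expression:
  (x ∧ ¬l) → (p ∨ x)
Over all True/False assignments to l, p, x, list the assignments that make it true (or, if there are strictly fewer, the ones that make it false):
is always true.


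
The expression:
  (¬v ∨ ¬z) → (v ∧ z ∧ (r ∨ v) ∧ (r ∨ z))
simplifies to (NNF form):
v ∧ z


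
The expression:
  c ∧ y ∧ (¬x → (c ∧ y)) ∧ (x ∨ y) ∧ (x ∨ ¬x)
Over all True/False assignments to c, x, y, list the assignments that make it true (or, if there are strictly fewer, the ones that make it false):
is true only for:
  c=True, x=False, y=True;
  c=True, x=True, y=True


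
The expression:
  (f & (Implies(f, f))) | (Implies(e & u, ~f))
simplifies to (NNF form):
True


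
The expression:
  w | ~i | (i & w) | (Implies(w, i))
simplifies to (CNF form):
True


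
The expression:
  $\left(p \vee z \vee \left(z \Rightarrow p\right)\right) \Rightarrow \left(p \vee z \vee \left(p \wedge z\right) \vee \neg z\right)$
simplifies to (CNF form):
$\text{True}$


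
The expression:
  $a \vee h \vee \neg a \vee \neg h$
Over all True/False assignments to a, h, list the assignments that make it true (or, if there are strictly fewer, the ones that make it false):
is always true.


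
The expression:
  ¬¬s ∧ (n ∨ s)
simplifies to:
s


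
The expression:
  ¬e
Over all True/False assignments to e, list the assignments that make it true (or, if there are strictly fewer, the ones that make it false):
is true only for:
  e=False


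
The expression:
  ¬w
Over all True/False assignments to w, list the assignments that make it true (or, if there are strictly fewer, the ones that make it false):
is true only for:
  w=False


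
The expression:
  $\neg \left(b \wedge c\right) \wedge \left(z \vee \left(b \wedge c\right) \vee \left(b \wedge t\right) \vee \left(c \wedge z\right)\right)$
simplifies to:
$\left(b \vee z\right) \wedge \left(t \vee z\right) \wedge \left(\neg b \vee \neg c\right)$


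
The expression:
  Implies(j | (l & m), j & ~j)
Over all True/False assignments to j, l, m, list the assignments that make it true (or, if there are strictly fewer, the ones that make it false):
is true only for:
  j=False, l=False, m=False;
  j=False, l=False, m=True;
  j=False, l=True, m=False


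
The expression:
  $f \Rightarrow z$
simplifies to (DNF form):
$z \vee \neg f$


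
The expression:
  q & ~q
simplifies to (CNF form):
False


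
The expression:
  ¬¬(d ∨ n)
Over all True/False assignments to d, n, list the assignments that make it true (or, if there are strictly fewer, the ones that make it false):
is false only for:
  d=False, n=False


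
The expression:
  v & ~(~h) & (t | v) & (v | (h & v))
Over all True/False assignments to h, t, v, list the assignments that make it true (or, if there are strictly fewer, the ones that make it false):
is true only for:
  h=True, t=False, v=True;
  h=True, t=True, v=True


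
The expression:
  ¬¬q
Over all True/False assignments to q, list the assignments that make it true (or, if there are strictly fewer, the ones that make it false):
is true only for:
  q=True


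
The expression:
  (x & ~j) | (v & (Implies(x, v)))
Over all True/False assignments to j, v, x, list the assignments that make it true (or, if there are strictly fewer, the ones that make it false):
is false only for:
  j=False, v=False, x=False;
  j=True, v=False, x=False;
  j=True, v=False, x=True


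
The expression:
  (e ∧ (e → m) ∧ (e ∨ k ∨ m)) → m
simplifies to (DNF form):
True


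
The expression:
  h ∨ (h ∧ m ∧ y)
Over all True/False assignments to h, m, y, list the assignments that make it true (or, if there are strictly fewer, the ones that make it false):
is true only for:
  h=True, m=False, y=False;
  h=True, m=False, y=True;
  h=True, m=True, y=False;
  h=True, m=True, y=True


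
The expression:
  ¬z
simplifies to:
¬z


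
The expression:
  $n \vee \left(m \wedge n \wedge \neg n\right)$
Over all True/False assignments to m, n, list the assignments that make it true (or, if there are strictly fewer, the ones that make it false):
is true only for:
  m=False, n=True;
  m=True, n=True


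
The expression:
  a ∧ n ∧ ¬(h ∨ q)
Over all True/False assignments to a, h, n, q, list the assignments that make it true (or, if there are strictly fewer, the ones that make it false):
is true only for:
  a=True, h=False, n=True, q=False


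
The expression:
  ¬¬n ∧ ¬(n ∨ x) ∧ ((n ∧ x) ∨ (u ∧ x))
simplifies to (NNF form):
False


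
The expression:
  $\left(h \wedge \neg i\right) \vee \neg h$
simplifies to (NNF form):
$\neg h \vee \neg i$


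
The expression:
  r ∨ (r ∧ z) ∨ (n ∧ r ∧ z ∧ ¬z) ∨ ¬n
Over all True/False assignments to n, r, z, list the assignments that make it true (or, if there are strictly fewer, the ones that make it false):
is false only for:
  n=True, r=False, z=False;
  n=True, r=False, z=True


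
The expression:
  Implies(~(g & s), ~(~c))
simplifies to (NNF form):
c | (g & s)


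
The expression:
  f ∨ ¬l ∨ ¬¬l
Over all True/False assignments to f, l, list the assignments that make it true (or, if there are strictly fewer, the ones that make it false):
is always true.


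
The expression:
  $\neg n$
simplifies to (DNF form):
$\neg n$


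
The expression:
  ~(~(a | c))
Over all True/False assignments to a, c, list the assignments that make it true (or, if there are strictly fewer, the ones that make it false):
is false only for:
  a=False, c=False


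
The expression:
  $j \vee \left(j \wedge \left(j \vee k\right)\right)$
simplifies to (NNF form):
$j$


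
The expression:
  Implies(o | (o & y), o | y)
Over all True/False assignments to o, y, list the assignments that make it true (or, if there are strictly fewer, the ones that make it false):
is always true.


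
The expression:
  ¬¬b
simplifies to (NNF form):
b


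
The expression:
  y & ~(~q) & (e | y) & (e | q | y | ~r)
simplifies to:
q & y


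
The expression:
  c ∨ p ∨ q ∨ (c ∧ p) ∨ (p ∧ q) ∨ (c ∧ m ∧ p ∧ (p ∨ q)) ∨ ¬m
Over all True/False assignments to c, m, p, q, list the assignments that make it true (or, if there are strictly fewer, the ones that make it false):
is false only for:
  c=False, m=True, p=False, q=False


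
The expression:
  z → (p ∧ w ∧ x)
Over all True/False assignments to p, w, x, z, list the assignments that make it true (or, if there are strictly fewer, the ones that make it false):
is false only for:
  p=False, w=False, x=False, z=True;
  p=False, w=False, x=True, z=True;
  p=False, w=True, x=False, z=True;
  p=False, w=True, x=True, z=True;
  p=True, w=False, x=False, z=True;
  p=True, w=False, x=True, z=True;
  p=True, w=True, x=False, z=True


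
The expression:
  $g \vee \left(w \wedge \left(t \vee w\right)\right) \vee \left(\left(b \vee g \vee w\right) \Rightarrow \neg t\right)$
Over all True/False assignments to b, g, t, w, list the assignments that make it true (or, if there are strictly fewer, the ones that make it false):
is false only for:
  b=True, g=False, t=True, w=False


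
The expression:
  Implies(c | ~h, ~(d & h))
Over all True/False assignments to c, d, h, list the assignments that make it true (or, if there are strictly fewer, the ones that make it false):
is false only for:
  c=True, d=True, h=True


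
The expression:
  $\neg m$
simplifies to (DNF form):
$\neg m$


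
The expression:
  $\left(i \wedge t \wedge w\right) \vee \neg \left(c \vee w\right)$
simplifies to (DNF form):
$\left(\neg c \wedge \neg w\right) \vee \left(i \wedge t \wedge w\right)$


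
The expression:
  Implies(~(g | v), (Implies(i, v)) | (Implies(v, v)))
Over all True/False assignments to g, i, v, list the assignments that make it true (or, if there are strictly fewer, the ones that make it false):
is always true.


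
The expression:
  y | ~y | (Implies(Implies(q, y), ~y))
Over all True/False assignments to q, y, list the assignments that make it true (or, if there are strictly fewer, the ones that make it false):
is always true.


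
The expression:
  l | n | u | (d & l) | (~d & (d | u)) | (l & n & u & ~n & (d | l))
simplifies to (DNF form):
l | n | u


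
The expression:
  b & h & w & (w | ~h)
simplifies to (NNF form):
b & h & w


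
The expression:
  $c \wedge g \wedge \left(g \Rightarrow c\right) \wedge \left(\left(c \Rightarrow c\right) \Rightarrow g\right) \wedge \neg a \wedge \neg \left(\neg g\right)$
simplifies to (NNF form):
$c \wedge g \wedge \neg a$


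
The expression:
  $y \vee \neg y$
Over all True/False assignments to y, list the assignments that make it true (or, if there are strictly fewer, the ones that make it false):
is always true.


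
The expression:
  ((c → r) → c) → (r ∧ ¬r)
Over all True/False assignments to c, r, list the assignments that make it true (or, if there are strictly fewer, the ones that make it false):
is true only for:
  c=False, r=False;
  c=False, r=True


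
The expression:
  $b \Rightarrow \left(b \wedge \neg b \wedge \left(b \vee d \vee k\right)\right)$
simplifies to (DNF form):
$\neg b$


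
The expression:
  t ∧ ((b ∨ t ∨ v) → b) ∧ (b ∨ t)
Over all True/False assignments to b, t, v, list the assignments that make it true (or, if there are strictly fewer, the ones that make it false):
is true only for:
  b=True, t=True, v=False;
  b=True, t=True, v=True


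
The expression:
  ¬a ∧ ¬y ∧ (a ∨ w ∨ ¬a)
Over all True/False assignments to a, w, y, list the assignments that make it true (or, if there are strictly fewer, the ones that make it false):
is true only for:
  a=False, w=False, y=False;
  a=False, w=True, y=False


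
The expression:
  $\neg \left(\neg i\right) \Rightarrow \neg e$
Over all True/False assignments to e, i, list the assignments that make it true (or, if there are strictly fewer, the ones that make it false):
is false only for:
  e=True, i=True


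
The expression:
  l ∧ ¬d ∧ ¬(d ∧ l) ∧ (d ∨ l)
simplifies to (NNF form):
l ∧ ¬d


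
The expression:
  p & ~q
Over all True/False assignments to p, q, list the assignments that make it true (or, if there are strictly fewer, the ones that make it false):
is true only for:
  p=True, q=False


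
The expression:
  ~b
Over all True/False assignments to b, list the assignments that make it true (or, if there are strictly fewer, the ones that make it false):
is true only for:
  b=False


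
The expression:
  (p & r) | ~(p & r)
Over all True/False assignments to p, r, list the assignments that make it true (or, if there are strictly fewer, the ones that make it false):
is always true.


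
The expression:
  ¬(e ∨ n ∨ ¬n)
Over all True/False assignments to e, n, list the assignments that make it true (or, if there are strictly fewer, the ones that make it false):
is never true.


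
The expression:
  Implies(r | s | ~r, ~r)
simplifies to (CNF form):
~r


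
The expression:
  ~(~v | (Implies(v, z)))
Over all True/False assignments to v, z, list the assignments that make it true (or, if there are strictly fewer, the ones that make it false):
is true only for:
  v=True, z=False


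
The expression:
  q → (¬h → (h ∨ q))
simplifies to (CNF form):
True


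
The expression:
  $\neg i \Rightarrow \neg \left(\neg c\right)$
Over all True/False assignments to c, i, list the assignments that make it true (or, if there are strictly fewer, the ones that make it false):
is false only for:
  c=False, i=False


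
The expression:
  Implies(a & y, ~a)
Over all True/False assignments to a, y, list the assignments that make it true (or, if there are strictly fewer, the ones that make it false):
is false only for:
  a=True, y=True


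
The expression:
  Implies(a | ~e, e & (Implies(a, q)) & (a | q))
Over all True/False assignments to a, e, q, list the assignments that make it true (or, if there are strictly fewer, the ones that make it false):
is true only for:
  a=False, e=True, q=False;
  a=False, e=True, q=True;
  a=True, e=True, q=True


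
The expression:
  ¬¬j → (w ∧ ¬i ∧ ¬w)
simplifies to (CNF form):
¬j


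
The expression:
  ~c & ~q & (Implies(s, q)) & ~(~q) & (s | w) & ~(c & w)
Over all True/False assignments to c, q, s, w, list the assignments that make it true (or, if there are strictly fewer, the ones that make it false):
is never true.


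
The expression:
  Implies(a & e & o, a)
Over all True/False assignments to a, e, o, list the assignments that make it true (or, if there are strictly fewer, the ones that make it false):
is always true.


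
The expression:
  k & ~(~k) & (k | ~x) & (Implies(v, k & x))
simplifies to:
k & (x | ~v)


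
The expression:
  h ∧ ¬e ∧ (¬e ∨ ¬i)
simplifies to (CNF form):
h ∧ ¬e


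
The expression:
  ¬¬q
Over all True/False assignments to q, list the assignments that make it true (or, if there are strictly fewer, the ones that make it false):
is true only for:
  q=True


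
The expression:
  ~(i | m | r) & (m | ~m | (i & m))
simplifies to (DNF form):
~i & ~m & ~r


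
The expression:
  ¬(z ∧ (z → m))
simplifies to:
¬m ∨ ¬z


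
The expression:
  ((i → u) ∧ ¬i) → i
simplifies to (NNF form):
i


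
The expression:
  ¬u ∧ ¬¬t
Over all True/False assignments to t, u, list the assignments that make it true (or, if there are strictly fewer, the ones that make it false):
is true only for:
  t=True, u=False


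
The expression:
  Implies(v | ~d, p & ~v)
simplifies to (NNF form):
~v & (d | p)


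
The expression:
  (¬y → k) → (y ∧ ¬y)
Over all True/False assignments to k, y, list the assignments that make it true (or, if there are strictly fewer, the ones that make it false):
is true only for:
  k=False, y=False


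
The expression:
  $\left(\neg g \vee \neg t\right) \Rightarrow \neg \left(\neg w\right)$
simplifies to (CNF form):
$\left(g \vee w\right) \wedge \left(t \vee w\right)$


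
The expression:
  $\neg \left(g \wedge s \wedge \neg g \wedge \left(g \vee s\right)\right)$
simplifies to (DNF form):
$\text{True}$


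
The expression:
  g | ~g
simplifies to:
True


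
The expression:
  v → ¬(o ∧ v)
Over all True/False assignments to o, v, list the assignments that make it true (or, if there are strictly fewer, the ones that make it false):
is false only for:
  o=True, v=True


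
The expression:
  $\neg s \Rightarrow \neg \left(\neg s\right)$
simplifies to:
$s$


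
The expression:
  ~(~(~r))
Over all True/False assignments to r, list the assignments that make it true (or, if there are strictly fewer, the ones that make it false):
is true only for:
  r=False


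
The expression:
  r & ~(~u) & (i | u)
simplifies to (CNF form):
r & u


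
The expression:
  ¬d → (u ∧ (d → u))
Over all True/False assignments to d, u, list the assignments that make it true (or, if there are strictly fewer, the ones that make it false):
is false only for:
  d=False, u=False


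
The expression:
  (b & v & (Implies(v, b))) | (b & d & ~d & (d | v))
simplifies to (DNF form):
b & v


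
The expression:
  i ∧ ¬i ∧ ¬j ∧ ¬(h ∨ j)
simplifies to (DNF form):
False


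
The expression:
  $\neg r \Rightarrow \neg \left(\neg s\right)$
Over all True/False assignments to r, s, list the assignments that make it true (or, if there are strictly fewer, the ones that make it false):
is false only for:
  r=False, s=False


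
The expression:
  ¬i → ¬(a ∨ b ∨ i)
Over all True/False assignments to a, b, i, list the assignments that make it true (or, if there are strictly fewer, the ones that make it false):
is false only for:
  a=False, b=True, i=False;
  a=True, b=False, i=False;
  a=True, b=True, i=False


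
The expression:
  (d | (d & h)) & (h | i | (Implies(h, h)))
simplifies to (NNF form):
d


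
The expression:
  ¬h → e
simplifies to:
e ∨ h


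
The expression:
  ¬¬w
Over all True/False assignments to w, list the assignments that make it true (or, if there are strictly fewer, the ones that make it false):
is true only for:
  w=True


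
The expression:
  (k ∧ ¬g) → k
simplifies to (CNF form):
True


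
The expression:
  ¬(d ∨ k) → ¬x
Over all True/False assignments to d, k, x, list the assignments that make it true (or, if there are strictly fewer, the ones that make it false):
is false only for:
  d=False, k=False, x=True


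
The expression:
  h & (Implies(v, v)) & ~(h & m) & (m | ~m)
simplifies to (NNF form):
h & ~m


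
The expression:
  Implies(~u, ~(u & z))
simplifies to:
True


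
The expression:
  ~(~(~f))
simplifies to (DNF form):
~f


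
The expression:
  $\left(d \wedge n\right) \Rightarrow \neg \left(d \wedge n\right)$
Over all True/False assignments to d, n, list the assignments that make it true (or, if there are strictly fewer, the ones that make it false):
is false only for:
  d=True, n=True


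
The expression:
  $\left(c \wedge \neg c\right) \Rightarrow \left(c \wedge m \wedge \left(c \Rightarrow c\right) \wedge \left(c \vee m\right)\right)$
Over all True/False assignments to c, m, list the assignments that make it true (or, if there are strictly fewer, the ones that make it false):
is always true.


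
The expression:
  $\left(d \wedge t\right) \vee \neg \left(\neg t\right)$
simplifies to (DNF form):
$t$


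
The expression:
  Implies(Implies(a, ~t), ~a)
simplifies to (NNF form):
t | ~a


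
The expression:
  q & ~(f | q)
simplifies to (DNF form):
False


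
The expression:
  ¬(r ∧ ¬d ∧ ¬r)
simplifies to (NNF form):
True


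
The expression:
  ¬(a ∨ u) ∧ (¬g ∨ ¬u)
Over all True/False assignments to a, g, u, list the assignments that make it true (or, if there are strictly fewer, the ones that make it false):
is true only for:
  a=False, g=False, u=False;
  a=False, g=True, u=False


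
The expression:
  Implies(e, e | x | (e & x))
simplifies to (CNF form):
True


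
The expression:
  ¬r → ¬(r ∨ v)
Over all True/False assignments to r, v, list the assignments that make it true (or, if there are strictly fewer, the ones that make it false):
is false only for:
  r=False, v=True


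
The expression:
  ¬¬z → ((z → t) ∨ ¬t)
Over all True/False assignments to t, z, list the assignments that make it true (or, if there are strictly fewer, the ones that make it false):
is always true.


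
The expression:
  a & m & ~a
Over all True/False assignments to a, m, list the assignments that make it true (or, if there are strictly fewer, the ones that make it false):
is never true.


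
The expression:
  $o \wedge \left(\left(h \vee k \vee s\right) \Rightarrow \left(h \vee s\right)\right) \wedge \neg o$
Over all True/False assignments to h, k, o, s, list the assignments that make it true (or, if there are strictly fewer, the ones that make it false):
is never true.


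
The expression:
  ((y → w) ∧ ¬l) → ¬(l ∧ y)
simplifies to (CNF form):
True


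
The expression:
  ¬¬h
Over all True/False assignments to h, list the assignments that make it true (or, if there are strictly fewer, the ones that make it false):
is true only for:
  h=True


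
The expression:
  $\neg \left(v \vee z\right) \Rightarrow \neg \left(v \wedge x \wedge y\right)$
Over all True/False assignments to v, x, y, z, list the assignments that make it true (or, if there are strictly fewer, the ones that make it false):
is always true.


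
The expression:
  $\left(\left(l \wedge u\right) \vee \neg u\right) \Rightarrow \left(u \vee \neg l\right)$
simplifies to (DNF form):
$u \vee \neg l$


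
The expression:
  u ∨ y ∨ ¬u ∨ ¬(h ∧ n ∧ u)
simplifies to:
True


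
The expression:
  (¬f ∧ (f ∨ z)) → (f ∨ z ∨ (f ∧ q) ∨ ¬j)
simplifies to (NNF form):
True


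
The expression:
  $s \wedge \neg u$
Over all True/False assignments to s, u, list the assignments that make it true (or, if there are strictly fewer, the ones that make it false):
is true only for:
  s=True, u=False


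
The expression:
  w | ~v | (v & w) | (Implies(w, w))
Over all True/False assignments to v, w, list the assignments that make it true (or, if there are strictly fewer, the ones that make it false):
is always true.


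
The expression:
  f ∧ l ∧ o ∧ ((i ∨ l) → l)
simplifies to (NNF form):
f ∧ l ∧ o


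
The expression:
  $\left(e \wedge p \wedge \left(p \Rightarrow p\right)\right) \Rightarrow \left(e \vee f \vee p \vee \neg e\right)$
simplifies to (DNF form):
$\text{True}$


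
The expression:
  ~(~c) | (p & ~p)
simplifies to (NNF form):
c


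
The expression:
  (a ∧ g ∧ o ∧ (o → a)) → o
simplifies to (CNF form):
True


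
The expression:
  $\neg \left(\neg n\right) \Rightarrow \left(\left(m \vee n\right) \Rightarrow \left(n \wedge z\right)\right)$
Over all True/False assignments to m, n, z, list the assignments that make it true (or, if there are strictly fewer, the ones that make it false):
is false only for:
  m=False, n=True, z=False;
  m=True, n=True, z=False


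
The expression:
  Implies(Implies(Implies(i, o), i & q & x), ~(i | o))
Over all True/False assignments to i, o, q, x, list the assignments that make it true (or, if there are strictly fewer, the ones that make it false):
is false only for:
  i=True, o=False, q=False, x=False;
  i=True, o=False, q=False, x=True;
  i=True, o=False, q=True, x=False;
  i=True, o=False, q=True, x=True;
  i=True, o=True, q=True, x=True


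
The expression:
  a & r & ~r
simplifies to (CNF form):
False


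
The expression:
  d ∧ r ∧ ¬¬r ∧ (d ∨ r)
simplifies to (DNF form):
d ∧ r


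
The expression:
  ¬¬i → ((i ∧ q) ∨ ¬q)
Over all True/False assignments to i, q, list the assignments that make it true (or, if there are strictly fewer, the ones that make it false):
is always true.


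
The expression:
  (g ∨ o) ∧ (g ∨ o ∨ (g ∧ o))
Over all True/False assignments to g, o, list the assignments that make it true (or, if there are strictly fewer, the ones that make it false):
is false only for:
  g=False, o=False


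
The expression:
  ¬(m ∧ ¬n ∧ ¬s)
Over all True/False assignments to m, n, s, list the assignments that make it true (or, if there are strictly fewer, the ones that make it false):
is false only for:
  m=True, n=False, s=False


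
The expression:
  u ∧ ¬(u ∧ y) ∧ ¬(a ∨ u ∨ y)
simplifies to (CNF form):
False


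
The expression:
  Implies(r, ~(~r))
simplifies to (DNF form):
True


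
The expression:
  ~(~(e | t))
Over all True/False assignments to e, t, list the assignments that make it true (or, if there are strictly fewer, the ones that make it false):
is false only for:
  e=False, t=False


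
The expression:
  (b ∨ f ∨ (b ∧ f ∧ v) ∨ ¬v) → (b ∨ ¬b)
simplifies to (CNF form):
True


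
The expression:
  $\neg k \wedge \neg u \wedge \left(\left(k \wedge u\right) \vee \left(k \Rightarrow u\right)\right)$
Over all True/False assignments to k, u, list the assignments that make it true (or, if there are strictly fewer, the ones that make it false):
is true only for:
  k=False, u=False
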